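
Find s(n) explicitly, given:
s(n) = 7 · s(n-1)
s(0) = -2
Pure geometric recurrence with ratio 7.
By induction s(n) = s(0) · (7)^n = - 2 \cdot 7^{n}.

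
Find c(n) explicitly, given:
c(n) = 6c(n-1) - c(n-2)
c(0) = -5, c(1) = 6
Characteristic equation: x² - 6x + 1 = 0.
Discriminant Δ = (6)² + 4·(-1) = 32.
Roots r₁,₂ = (6 ± √32)/2, so r₁ = 2 \sqrt{2} + 3, r₂ = 3 - 2 \sqrt{2}.
General solution: c(n) = A·r₁^n + B·r₂^n.
From the initial conditions, A + B = -5 and r₁A + r₂B = 6.
Since r₁ - r₂ = √32: A = (6 - (-5)r₂)/√32 = - \frac{5}{2} + \frac{21 \sqrt{2}}{8}, and B = -5 - A = - \frac{21 \sqrt{2}}{8} - \frac{5}{2}.
So c(n) = \left(- \frac{5}{2} + \frac{21 \sqrt{2}}{8}\right)\left(2 \sqrt{2} + 3\right)^n + \left(- \frac{21 \sqrt{2}}{8} - \frac{5}{2}\right)\left(3 - 2 \sqrt{2}\right)^n.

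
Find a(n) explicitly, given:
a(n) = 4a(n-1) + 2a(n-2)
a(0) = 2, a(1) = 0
Characteristic equation: x² - 4x - 2 = 0.
Discriminant Δ = (4)² + 4·(2) = 24.
Roots r₁,₂ = (4 ± √24)/2, so r₁ = 2 + \sqrt{6}, r₂ = 2 - \sqrt{6}.
General solution: a(n) = A·r₁^n + B·r₂^n.
From the initial conditions, A + B = 2 and r₁A + r₂B = 0.
Since r₁ - r₂ = √24: A = (0 - (2)r₂)/√24 = 1 - \frac{\sqrt{6}}{3}, and B = 2 - A = \frac{\sqrt{6}}{3} + 1.
So a(n) = \left(1 - \frac{\sqrt{6}}{3}\right)\left(2 + \sqrt{6}\right)^n + \left(\frac{\sqrt{6}}{3} + 1\right)\left(2 - \sqrt{6}\right)^n.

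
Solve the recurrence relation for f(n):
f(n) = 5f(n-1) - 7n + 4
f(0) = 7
First-order linear with linear forcing.
Homogeneous solution: f_h(n) = A·(5)^n.
Try particular f_p(n) = pn + q. Substituting:
  pn + q = 5(p(n-1) + q) - 7n + 4.
Matching the n-coefficient: p = 5p - 7 ⇒ p = \frac{7}{4}.
Matching constants: q = -5p + 5q + 4 ⇒ q = \frac{19}{16}.
General: f(n) = A·(5)^n + \frac{7 n}{4} + \frac{19}{16}.
Apply f(0) = 7: A + \frac{19}{16} = 7 ⇒ A = \frac{93}{16}.
So f(n) = \frac{93 \cdot 5^{n}}{16} + \frac{7 n}{4} + \frac{19}{16}.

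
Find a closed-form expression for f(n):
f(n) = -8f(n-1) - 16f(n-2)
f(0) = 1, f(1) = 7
Characteristic equation: x² + 8x + 16 = 0, which is (x - (-4))².
Repeated root r = -4.
General solution: f(n) = (A + Bn)·(-4)^n.
From f(0) = 1: A = 1.
From f(1) = 7: (A + B)·(-4) = 7 ⇒ B = - \frac{11}{4}.
So f(n) = \left(1 - \frac{11 n}{4}\right) \cdot (-4)^n.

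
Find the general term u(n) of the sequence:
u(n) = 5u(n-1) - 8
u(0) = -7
First-order linear non-homogeneous.
Homogeneous solution: u_h(n) = A·(5)^n.
Try constant particular solution u_p = K: K = 5K - 8 ⇒ K = 2.
General: u(n) = A·(5)^n + 2.
Apply u(0) = -7: A + 2 = -7 ⇒ A = -9.
So u(n) = 2 - 9 \cdot 5^{n}.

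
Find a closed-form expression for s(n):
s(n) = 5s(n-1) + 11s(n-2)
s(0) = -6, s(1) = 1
Characteristic equation: x² - 5x - 11 = 0.
Discriminant Δ = (5)² + 4·(11) = 69.
Roots r₁,₂ = (5 ± √69)/2, so r₁ = \frac{5}{2} + \frac{\sqrt{69}}{2}, r₂ = \frac{5}{2} - \frac{\sqrt{69}}{2}.
General solution: s(n) = A·r₁^n + B·r₂^n.
From the initial conditions, A + B = -6 and r₁A + r₂B = 1.
Since r₁ - r₂ = √69: A = (1 - (-6)r₂)/√69 = -3 + \frac{16 \sqrt{69}}{69}, and B = -6 - A = -3 - \frac{16 \sqrt{69}}{69}.
So s(n) = \left(-3 + \frac{16 \sqrt{69}}{69}\right)\left(\frac{5}{2} + \frac{\sqrt{69}}{2}\right)^n + \left(-3 - \frac{16 \sqrt{69}}{69}\right)\left(\frac{5}{2} - \frac{\sqrt{69}}{2}\right)^n.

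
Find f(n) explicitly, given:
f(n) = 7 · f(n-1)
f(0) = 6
Pure geometric recurrence with ratio 7.
By induction f(n) = f(0) · (7)^n = 6 \cdot 7^{n}.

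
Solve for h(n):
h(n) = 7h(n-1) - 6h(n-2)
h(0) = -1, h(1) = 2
Characteristic equation: x² - 7x + 6 = 0, which factors as (x - (6))(x - (1)) = 0.
Roots r₁ = 6, r₂ = 1 (distinct).
General solution: h(n) = A·(6)^n + B·(1)^n.
From h(0) = -1: A + B = -1.
From h(1) = 2: 6A + B = 2.
Solving: A = \frac{3}{5}, B = - \frac{8}{5}.
So h(n) = \frac{3 \cdot 6^{n}}{5} - \frac{8}{5}.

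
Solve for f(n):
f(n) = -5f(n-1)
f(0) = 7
This is a homogeneous first-order recurrence with ratio -5.
By induction f(n) = f(0) · (-5)^n = 7 \left(-5\right)^{n}.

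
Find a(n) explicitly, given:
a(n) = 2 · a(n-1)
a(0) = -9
Pure geometric recurrence with ratio 2.
By induction a(n) = a(0) · (2)^n = - 9 \cdot 2^{n}.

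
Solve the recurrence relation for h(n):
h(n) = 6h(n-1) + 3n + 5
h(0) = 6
First-order linear with linear forcing.
Homogeneous solution: h_h(n) = A·(6)^n.
Try particular h_p(n) = pn + q. Substituting:
  pn + q = 6(p(n-1) + q) + 3n + 5.
Matching the n-coefficient: p = 6p + 3 ⇒ p = - \frac{3}{5}.
Matching constants: q = -6p + 6q + 5 ⇒ q = - \frac{43}{25}.
General: h(n) = A·(6)^n - \frac{3 n}{5} - \frac{43}{25}.
Apply h(0) = 6: A - \frac{43}{25} = 6 ⇒ A = \frac{193}{25}.
So h(n) = \frac{193 \cdot 6^{n}}{25} - \frac{3 n}{5} - \frac{43}{25}.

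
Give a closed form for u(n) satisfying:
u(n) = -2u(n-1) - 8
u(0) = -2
First-order linear non-homogeneous.
Homogeneous solution: u_h(n) = A·(-2)^n.
Try constant particular solution u_p = K: K = -2K - 8 ⇒ K = - \frac{8}{3}.
General: u(n) = A·(-2)^n - \frac{8}{3}.
Apply u(0) = -2: A - \frac{8}{3} = -2 ⇒ A = \frac{2}{3}.
So u(n) = \frac{2 \left(-2\right)^{n}}{3} - \frac{8}{3}.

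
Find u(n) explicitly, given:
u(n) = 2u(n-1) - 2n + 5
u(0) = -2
First-order linear with linear forcing.
Homogeneous solution: u_h(n) = A·(2)^n.
Try particular u_p(n) = pn + q. Substituting:
  pn + q = 2(p(n-1) + q) - 2n + 5.
Matching the n-coefficient: p = 2p - 2 ⇒ p = 2.
Matching constants: q = -2p + 2q + 5 ⇒ q = -1.
General: u(n) = A·(2)^n + 2 n - 1.
Apply u(0) = -2: A - 1 = -2 ⇒ A = -1.
So u(n) = - 2^{n} + 2 n - 1.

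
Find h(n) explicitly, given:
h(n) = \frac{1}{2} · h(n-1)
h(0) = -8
Pure geometric recurrence with ratio \frac{1}{2}.
By induction h(n) = h(0) · (\frac{1}{2})^n = - 8 \cdot 2^{- n}.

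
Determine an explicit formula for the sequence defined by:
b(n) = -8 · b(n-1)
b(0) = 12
Pure geometric recurrence with ratio -8.
By induction b(n) = b(0) · (-8)^n = 12 \left(-8\right)^{n}.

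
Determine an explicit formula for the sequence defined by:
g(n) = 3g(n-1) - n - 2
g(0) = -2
First-order linear with linear forcing.
Homogeneous solution: g_h(n) = A·(3)^n.
Try particular g_p(n) = pn + q. Substituting:
  pn + q = 3(p(n-1) + q) - n - 2.
Matching the n-coefficient: p = 3p - 1 ⇒ p = \frac{1}{2}.
Matching constants: q = -3p + 3q - 2 ⇒ q = \frac{7}{4}.
General: g(n) = A·(3)^n + \frac{n}{2} + \frac{7}{4}.
Apply g(0) = -2: A + \frac{7}{4} = -2 ⇒ A = - \frac{15}{4}.
So g(n) = - \frac{15 \cdot 3^{n}}{4} + \frac{n}{2} + \frac{7}{4}.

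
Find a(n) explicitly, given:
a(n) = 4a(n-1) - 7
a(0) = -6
First-order linear non-homogeneous.
Homogeneous solution: a_h(n) = A·(4)^n.
Try constant particular solution a_p = K: K = 4K - 7 ⇒ K = \frac{7}{3}.
General: a(n) = A·(4)^n + \frac{7}{3}.
Apply a(0) = -6: A + \frac{7}{3} = -6 ⇒ A = - \frac{25}{3}.
So a(n) = \frac{7}{3} - \frac{25 \cdot 4^{n}}{3}.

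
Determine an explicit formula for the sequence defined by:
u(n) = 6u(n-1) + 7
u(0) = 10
First-order linear non-homogeneous.
Homogeneous solution: u_h(n) = A·(6)^n.
Try constant particular solution u_p = K: K = 6K + 7 ⇒ K = - \frac{7}{5}.
General: u(n) = A·(6)^n - \frac{7}{5}.
Apply u(0) = 10: A - \frac{7}{5} = 10 ⇒ A = \frac{57}{5}.
So u(n) = \frac{57 \cdot 6^{n}}{5} - \frac{7}{5}.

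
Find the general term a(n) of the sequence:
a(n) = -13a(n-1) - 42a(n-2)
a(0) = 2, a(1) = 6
Characteristic equation: x² + 13x + 42 = 0, which factors as (x - (-7))(x - (-6)) = 0.
Roots r₁ = -7, r₂ = -6 (distinct).
General solution: a(n) = A·(-7)^n + B·(-6)^n.
From a(0) = 2: A + B = 2.
From a(1) = 6: -7A - 6B = 6.
Solving: A = -18, B = 20.
So a(n) = 20 \left(-6\right)^{n} - 18 \left(-7\right)^{n}.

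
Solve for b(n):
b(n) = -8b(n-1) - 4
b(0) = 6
First-order linear non-homogeneous.
Homogeneous solution: b_h(n) = A·(-8)^n.
Try constant particular solution b_p = K: K = -8K - 4 ⇒ K = - \frac{4}{9}.
General: b(n) = A·(-8)^n - \frac{4}{9}.
Apply b(0) = 6: A - \frac{4}{9} = 6 ⇒ A = \frac{58}{9}.
So b(n) = \frac{58 \left(-8\right)^{n}}{9} - \frac{4}{9}.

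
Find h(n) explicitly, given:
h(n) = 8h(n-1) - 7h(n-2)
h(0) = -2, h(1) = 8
Characteristic equation: x² - 8x + 7 = 0, which factors as (x - (1))(x - (7)) = 0.
Roots r₁ = 1, r₂ = 7 (distinct).
General solution: h(n) = A·(1)^n + B·(7)^n.
From h(0) = -2: A + B = -2.
From h(1) = 8: A + 7B = 8.
Solving: A = - \frac{11}{3}, B = \frac{5}{3}.
So h(n) = \frac{5 \cdot 7^{n}}{3} - \frac{11}{3}.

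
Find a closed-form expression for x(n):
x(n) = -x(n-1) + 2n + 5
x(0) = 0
First-order linear with linear forcing.
Homogeneous solution: x_h(n) = A·(-1)^n.
Try particular x_p(n) = pn + q. Substituting:
  pn + q = -(p(n-1) + q) + 2n + 5.
Matching the n-coefficient: p = -p + 2 ⇒ p = 1.
Matching constants: q = p - q + 5 ⇒ q = 3.
General: x(n) = A·(-1)^n + n + 3.
Apply x(0) = 0: A + 3 = 0 ⇒ A = -3.
So x(n) = - 3 \left(-1\right)^{n} + n + 3.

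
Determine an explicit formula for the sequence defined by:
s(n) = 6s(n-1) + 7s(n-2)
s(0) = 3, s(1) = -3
Characteristic equation: x² - 6x - 7 = 0, which factors as (x - (-1))(x - (7)) = 0.
Roots r₁ = -1, r₂ = 7 (distinct).
General solution: s(n) = A·(-1)^n + B·(7)^n.
From s(0) = 3: A + B = 3.
From s(1) = -3: -A + 7B = -3.
Solving: A = 3, B = 0.
So s(n) = 3 \left(-1\right)^{n}.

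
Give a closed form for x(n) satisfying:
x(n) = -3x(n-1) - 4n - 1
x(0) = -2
First-order linear with linear forcing.
Homogeneous solution: x_h(n) = A·(-3)^n.
Try particular x_p(n) = pn + q. Substituting:
  pn + q = -3(p(n-1) + q) - 4n - 1.
Matching the n-coefficient: p = -3p - 4 ⇒ p = -1.
Matching constants: q = 3p - 3q - 1 ⇒ q = -1.
General: x(n) = A·(-3)^n - n - 1.
Apply x(0) = -2: A - 1 = -2 ⇒ A = -1.
So x(n) = - \left(-3\right)^{n} - n - 1.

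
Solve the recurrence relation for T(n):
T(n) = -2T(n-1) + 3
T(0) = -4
First-order linear non-homogeneous.
Homogeneous solution: T_h(n) = A·(-2)^n.
Try constant particular solution T_p = K: K = -2K + 3 ⇒ K = 1.
General: T(n) = A·(-2)^n + 1.
Apply T(0) = -4: A + 1 = -4 ⇒ A = -5.
So T(n) = 1 - 5 \left(-2\right)^{n}.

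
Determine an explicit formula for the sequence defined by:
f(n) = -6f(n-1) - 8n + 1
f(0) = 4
First-order linear with linear forcing.
Homogeneous solution: f_h(n) = A·(-6)^n.
Try particular f_p(n) = pn + q. Substituting:
  pn + q = -6(p(n-1) + q) - 8n + 1.
Matching the n-coefficient: p = -6p - 8 ⇒ p = - \frac{8}{7}.
Matching constants: q = 6p - 6q + 1 ⇒ q = - \frac{41}{49}.
General: f(n) = A·(-6)^n - \frac{8 n}{7} - \frac{41}{49}.
Apply f(0) = 4: A - \frac{41}{49} = 4 ⇒ A = \frac{237}{49}.
So f(n) = \frac{237 \left(-6\right)^{n}}{49} - \frac{8 n}{7} - \frac{41}{49}.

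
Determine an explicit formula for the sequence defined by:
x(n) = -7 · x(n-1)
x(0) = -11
Pure geometric recurrence with ratio -7.
By induction x(n) = x(0) · (-7)^n = - 11 \left(-7\right)^{n}.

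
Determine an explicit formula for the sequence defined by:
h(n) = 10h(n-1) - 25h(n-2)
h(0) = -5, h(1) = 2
Characteristic equation: x² - 10x + 25 = 0, which is (x - (5))².
Repeated root r = 5.
General solution: h(n) = (A + Bn)·(5)^n.
From h(0) = -5: A = -5.
From h(1) = 2: (A + B)·(5) = 2 ⇒ B = \frac{27}{5}.
So h(n) = \left(\frac{27 n}{5} - 5\right) \cdot (5)^n.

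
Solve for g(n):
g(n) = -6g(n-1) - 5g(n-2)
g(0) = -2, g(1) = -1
Characteristic equation: x² + 6x + 5 = 0, which factors as (x - (-5))(x - (-1)) = 0.
Roots r₁ = -5, r₂ = -1 (distinct).
General solution: g(n) = A·(-5)^n + B·(-1)^n.
From g(0) = -2: A + B = -2.
From g(1) = -1: -5A - B = -1.
Solving: A = \frac{3}{4}, B = - \frac{11}{4}.
So g(n) = - \frac{11 \left(-1\right)^{n}}{4} + \frac{3 \left(-5\right)^{n}}{4}.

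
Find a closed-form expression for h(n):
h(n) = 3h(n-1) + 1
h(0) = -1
First-order linear non-homogeneous.
Homogeneous solution: h_h(n) = A·(3)^n.
Try constant particular solution h_p = K: K = 3K + 1 ⇒ K = - \frac{1}{2}.
General: h(n) = A·(3)^n - \frac{1}{2}.
Apply h(0) = -1: A - \frac{1}{2} = -1 ⇒ A = - \frac{1}{2}.
So h(n) = - \frac{3^{n}}{2} - \frac{1}{2}.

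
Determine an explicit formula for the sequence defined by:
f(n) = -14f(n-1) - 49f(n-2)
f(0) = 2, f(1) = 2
Characteristic equation: x² + 14x + 49 = 0, which is (x - (-7))².
Repeated root r = -7.
General solution: f(n) = (A + Bn)·(-7)^n.
From f(0) = 2: A = 2.
From f(1) = 2: (A + B)·(-7) = 2 ⇒ B = - \frac{16}{7}.
So f(n) = \left(2 - \frac{16 n}{7}\right) \cdot (-7)^n.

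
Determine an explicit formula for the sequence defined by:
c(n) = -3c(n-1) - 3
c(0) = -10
First-order linear non-homogeneous.
Homogeneous solution: c_h(n) = A·(-3)^n.
Try constant particular solution c_p = K: K = -3K - 3 ⇒ K = - \frac{3}{4}.
General: c(n) = A·(-3)^n - \frac{3}{4}.
Apply c(0) = -10: A - \frac{3}{4} = -10 ⇒ A = - \frac{37}{4}.
So c(n) = - \frac{37 \left(-3\right)^{n}}{4} - \frac{3}{4}.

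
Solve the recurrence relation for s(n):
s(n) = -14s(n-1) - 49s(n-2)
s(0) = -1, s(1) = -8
Characteristic equation: x² + 14x + 49 = 0, which is (x - (-7))².
Repeated root r = -7.
General solution: s(n) = (A + Bn)·(-7)^n.
From s(0) = -1: A = -1.
From s(1) = -8: (A + B)·(-7) = -8 ⇒ B = \frac{15}{7}.
So s(n) = \left(\frac{15 n}{7} - 1\right) \cdot (-7)^n.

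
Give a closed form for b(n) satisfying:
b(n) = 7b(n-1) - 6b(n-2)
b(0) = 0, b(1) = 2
Characteristic equation: x² - 7x + 6 = 0, which factors as (x - (1))(x - (6)) = 0.
Roots r₁ = 1, r₂ = 6 (distinct).
General solution: b(n) = A·(1)^n + B·(6)^n.
From b(0) = 0: A + B = 0.
From b(1) = 2: A + 6B = 2.
Solving: A = - \frac{2}{5}, B = \frac{2}{5}.
So b(n) = \frac{2 \cdot 6^{n}}{5} - \frac{2}{5}.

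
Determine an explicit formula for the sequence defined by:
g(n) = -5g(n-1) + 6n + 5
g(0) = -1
First-order linear with linear forcing.
Homogeneous solution: g_h(n) = A·(-5)^n.
Try particular g_p(n) = pn + q. Substituting:
  pn + q = -5(p(n-1) + q) + 6n + 5.
Matching the n-coefficient: p = -5p + 6 ⇒ p = 1.
Matching constants: q = 5p - 5q + 5 ⇒ q = \frac{5}{3}.
General: g(n) = A·(-5)^n + n + \frac{5}{3}.
Apply g(0) = -1: A + \frac{5}{3} = -1 ⇒ A = - \frac{8}{3}.
So g(n) = - \frac{8 \left(-5\right)^{n}}{3} + n + \frac{5}{3}.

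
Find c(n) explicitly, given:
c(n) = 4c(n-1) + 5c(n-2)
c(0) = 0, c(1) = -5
Characteristic equation: x² - 4x - 5 = 0, which factors as (x - (5))(x - (-1)) = 0.
Roots r₁ = 5, r₂ = -1 (distinct).
General solution: c(n) = A·(5)^n + B·(-1)^n.
From c(0) = 0: A + B = 0.
From c(1) = -5: 5A - B = -5.
Solving: A = - \frac{5}{6}, B = \frac{5}{6}.
So c(n) = \frac{5 \left(-1\right)^{n}}{6} - \frac{5 \cdot 5^{n}}{6}.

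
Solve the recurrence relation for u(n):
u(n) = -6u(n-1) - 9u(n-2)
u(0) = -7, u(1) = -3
Characteristic equation: x² + 6x + 9 = 0, which is (x - (-3))².
Repeated root r = -3.
General solution: u(n) = (A + Bn)·(-3)^n.
From u(0) = -7: A = -7.
From u(1) = -3: (A + B)·(-3) = -3 ⇒ B = 8.
So u(n) = \left(8 n - 7\right) \cdot (-3)^n.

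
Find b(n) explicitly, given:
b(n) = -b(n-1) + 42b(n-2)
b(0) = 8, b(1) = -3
Characteristic equation: x² + x - 42 = 0, which factors as (x - (6))(x - (-7)) = 0.
Roots r₁ = 6, r₂ = -7 (distinct).
General solution: b(n) = A·(6)^n + B·(-7)^n.
From b(0) = 8: A + B = 8.
From b(1) = -3: 6A - 7B = -3.
Solving: A = \frac{53}{13}, B = \frac{51}{13}.
So b(n) = \frac{51 \left(-7\right)^{n}}{13} + \frac{53 \cdot 6^{n}}{13}.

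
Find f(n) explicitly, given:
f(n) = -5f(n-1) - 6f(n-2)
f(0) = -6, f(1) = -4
Characteristic equation: x² + 5x + 6 = 0, which factors as (x - (-2))(x - (-3)) = 0.
Roots r₁ = -2, r₂ = -3 (distinct).
General solution: f(n) = A·(-2)^n + B·(-3)^n.
From f(0) = -6: A + B = -6.
From f(1) = -4: -2A - 3B = -4.
Solving: A = -22, B = 16.
So f(n) = - 22 \left(-2\right)^{n} + 16 \left(-3\right)^{n}.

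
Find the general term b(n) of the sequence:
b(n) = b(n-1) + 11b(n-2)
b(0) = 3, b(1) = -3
Characteristic equation: x² - x - 11 = 0.
Discriminant Δ = (1)² + 4·(11) = 45.
Roots r₁,₂ = (1 ± √45)/2, so r₁ = \frac{1}{2} + \frac{3 \sqrt{5}}{2}, r₂ = \frac{1}{2} - \frac{3 \sqrt{5}}{2}.
General solution: b(n) = A·r₁^n + B·r₂^n.
From the initial conditions, A + B = 3 and r₁A + r₂B = -3.
Since r₁ - r₂ = √45: A = (-3 - (3)r₂)/√45 = \frac{3}{2} - \frac{3 \sqrt{5}}{10}, and B = 3 - A = \frac{3 \sqrt{5}}{10} + \frac{3}{2}.
So b(n) = \left(\frac{3}{2} - \frac{3 \sqrt{5}}{10}\right)\left(\frac{1}{2} + \frac{3 \sqrt{5}}{2}\right)^n + \left(\frac{3 \sqrt{5}}{10} + \frac{3}{2}\right)\left(\frac{1}{2} - \frac{3 \sqrt{5}}{2}\right)^n.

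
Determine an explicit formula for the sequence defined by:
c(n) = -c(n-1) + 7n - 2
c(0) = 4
First-order linear with linear forcing.
Homogeneous solution: c_h(n) = A·(-1)^n.
Try particular c_p(n) = pn + q. Substituting:
  pn + q = -(p(n-1) + q) + 7n - 2.
Matching the n-coefficient: p = -p + 7 ⇒ p = \frac{7}{2}.
Matching constants: q = p - q - 2 ⇒ q = \frac{3}{4}.
General: c(n) = A·(-1)^n + \frac{7 n}{2} + \frac{3}{4}.
Apply c(0) = 4: A + \frac{3}{4} = 4 ⇒ A = \frac{13}{4}.
So c(n) = \frac{13 \left(-1\right)^{n}}{4} + \frac{7 n}{2} + \frac{3}{4}.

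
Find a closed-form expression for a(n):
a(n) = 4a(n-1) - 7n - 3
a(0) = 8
First-order linear with linear forcing.
Homogeneous solution: a_h(n) = A·(4)^n.
Try particular a_p(n) = pn + q. Substituting:
  pn + q = 4(p(n-1) + q) - 7n - 3.
Matching the n-coefficient: p = 4p - 7 ⇒ p = \frac{7}{3}.
Matching constants: q = -4p + 4q - 3 ⇒ q = \frac{37}{9}.
General: a(n) = A·(4)^n + \frac{7 n}{3} + \frac{37}{9}.
Apply a(0) = 8: A + \frac{37}{9} = 8 ⇒ A = \frac{35}{9}.
So a(n) = \frac{35 \cdot 4^{n}}{9} + \frac{7 n}{3} + \frac{37}{9}.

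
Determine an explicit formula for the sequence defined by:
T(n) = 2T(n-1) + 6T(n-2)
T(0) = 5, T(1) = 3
Characteristic equation: x² - 2x - 6 = 0.
Discriminant Δ = (2)² + 4·(6) = 28.
Roots r₁,₂ = (2 ± √28)/2, so r₁ = 1 + \sqrt{7}, r₂ = 1 - \sqrt{7}.
General solution: T(n) = A·r₁^n + B·r₂^n.
From the initial conditions, A + B = 5 and r₁A + r₂B = 3.
Since r₁ - r₂ = √28: A = (3 - (5)r₂)/√28 = \frac{5}{2} - \frac{\sqrt{7}}{7}, and B = 5 - A = \frac{\sqrt{7}}{7} + \frac{5}{2}.
So T(n) = \left(\frac{5}{2} - \frac{\sqrt{7}}{7}\right)\left(1 + \sqrt{7}\right)^n + \left(\frac{\sqrt{7}}{7} + \frac{5}{2}\right)\left(1 - \sqrt{7}\right)^n.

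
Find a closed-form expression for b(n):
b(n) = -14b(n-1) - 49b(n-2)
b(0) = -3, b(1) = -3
Characteristic equation: x² + 14x + 49 = 0, which is (x - (-7))².
Repeated root r = -7.
General solution: b(n) = (A + Bn)·(-7)^n.
From b(0) = -3: A = -3.
From b(1) = -3: (A + B)·(-7) = -3 ⇒ B = \frac{24}{7}.
So b(n) = \left(\frac{24 n}{7} - 3\right) \cdot (-7)^n.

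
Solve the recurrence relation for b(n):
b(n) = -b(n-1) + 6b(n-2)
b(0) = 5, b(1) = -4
Characteristic equation: x² + x - 6 = 0, which factors as (x - (2))(x - (-3)) = 0.
Roots r₁ = 2, r₂ = -3 (distinct).
General solution: b(n) = A·(2)^n + B·(-3)^n.
From b(0) = 5: A + B = 5.
From b(1) = -4: 2A - 3B = -4.
Solving: A = \frac{11}{5}, B = \frac{14}{5}.
So b(n) = \frac{14 \left(-3\right)^{n}}{5} + \frac{11 \cdot 2^{n}}{5}.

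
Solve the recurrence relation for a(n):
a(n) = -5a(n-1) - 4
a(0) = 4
First-order linear non-homogeneous.
Homogeneous solution: a_h(n) = A·(-5)^n.
Try constant particular solution a_p = K: K = -5K - 4 ⇒ K = - \frac{2}{3}.
General: a(n) = A·(-5)^n - \frac{2}{3}.
Apply a(0) = 4: A - \frac{2}{3} = 4 ⇒ A = \frac{14}{3}.
So a(n) = \frac{14 \left(-5\right)^{n}}{3} - \frac{2}{3}.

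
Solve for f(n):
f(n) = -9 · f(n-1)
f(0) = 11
Pure geometric recurrence with ratio -9.
By induction f(n) = f(0) · (-9)^n = 11 \left(-9\right)^{n}.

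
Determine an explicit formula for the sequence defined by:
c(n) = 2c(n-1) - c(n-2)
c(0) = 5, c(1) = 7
Characteristic equation: x² - 2x + 1 = 0, which is (x - (1))².
Repeated root r = 1.
General solution: c(n) = (A + Bn)·(1)^n.
From c(0) = 5: A = 5.
From c(1) = 7: (A + B)·(1) = 7 ⇒ B = 2.
So c(n) = \left(2 n + 5\right) \cdot (1)^n.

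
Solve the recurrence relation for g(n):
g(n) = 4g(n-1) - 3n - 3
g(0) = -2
First-order linear with linear forcing.
Homogeneous solution: g_h(n) = A·(4)^n.
Try particular g_p(n) = pn + q. Substituting:
  pn + q = 4(p(n-1) + q) - 3n - 3.
Matching the n-coefficient: p = 4p - 3 ⇒ p = 1.
Matching constants: q = -4p + 4q - 3 ⇒ q = \frac{7}{3}.
General: g(n) = A·(4)^n + n + \frac{7}{3}.
Apply g(0) = -2: A + \frac{7}{3} = -2 ⇒ A = - \frac{13}{3}.
So g(n) = - \frac{13 \cdot 4^{n}}{3} + n + \frac{7}{3}.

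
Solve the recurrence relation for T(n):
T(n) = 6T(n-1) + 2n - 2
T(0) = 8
First-order linear with linear forcing.
Homogeneous solution: T_h(n) = A·(6)^n.
Try particular T_p(n) = pn + q. Substituting:
  pn + q = 6(p(n-1) + q) + 2n - 2.
Matching the n-coefficient: p = 6p + 2 ⇒ p = - \frac{2}{5}.
Matching constants: q = -6p + 6q - 2 ⇒ q = - \frac{2}{25}.
General: T(n) = A·(6)^n - \frac{2 n}{5} - \frac{2}{25}.
Apply T(0) = 8: A - \frac{2}{25} = 8 ⇒ A = \frac{202}{25}.
So T(n) = \frac{202 \cdot 6^{n}}{25} - \frac{2 n}{5} - \frac{2}{25}.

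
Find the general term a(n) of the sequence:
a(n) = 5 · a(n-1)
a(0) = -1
Pure geometric recurrence with ratio 5.
By induction a(n) = a(0) · (5)^n = - 5^{n}.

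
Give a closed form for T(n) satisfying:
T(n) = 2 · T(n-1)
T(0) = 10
Pure geometric recurrence with ratio 2.
By induction T(n) = T(0) · (2)^n = 10 \cdot 2^{n}.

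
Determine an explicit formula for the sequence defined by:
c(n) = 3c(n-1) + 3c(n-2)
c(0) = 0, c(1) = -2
Characteristic equation: x² - 3x - 3 = 0.
Discriminant Δ = (3)² + 4·(3) = 21.
Roots r₁,₂ = (3 ± √21)/2, so r₁ = \frac{3}{2} + \frac{\sqrt{21}}{2}, r₂ = \frac{3}{2} - \frac{\sqrt{21}}{2}.
General solution: c(n) = A·r₁^n + B·r₂^n.
From the initial conditions, A + B = 0 and r₁A + r₂B = -2.
Since r₁ - r₂ = √21: A = (-2 - (0)r₂)/√21 = - \frac{2 \sqrt{21}}{21}, and B = 0 - A = \frac{2 \sqrt{21}}{21}.
So c(n) = \left(- \frac{2 \sqrt{21}}{21}\right)\left(\frac{3}{2} + \frac{\sqrt{21}}{2}\right)^n + \left(\frac{2 \sqrt{21}}{21}\right)\left(\frac{3}{2} - \frac{\sqrt{21}}{2}\right)^n.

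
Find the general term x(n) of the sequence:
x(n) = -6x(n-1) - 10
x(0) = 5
First-order linear non-homogeneous.
Homogeneous solution: x_h(n) = A·(-6)^n.
Try constant particular solution x_p = K: K = -6K - 10 ⇒ K = - \frac{10}{7}.
General: x(n) = A·(-6)^n - \frac{10}{7}.
Apply x(0) = 5: A - \frac{10}{7} = 5 ⇒ A = \frac{45}{7}.
So x(n) = \frac{45 \left(-6\right)^{n}}{7} - \frac{10}{7}.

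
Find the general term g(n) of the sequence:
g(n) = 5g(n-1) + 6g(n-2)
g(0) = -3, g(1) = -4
Characteristic equation: x² - 5x - 6 = 0, which factors as (x - (6))(x - (-1)) = 0.
Roots r₁ = 6, r₂ = -1 (distinct).
General solution: g(n) = A·(6)^n + B·(-1)^n.
From g(0) = -3: A + B = -3.
From g(1) = -4: 6A - B = -4.
Solving: A = -1, B = -2.
So g(n) = - 2 \left(-1\right)^{n} - 6^{n}.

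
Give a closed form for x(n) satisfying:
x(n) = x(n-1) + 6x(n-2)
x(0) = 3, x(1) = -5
Characteristic equation: x² - x - 6 = 0, which factors as (x - (-2))(x - (3)) = 0.
Roots r₁ = -2, r₂ = 3 (distinct).
General solution: x(n) = A·(-2)^n + B·(3)^n.
From x(0) = 3: A + B = 3.
From x(1) = -5: -2A + 3B = -5.
Solving: A = \frac{14}{5}, B = \frac{1}{5}.
So x(n) = \frac{14 \left(-2\right)^{n}}{5} + \frac{3^{n}}{5}.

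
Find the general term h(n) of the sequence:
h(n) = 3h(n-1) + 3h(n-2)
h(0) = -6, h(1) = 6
Characteristic equation: x² - 3x - 3 = 0.
Discriminant Δ = (3)² + 4·(3) = 21.
Roots r₁,₂ = (3 ± √21)/2, so r₁ = \frac{3}{2} + \frac{\sqrt{21}}{2}, r₂ = \frac{3}{2} - \frac{\sqrt{21}}{2}.
General solution: h(n) = A·r₁^n + B·r₂^n.
From the initial conditions, A + B = -6 and r₁A + r₂B = 6.
Since r₁ - r₂ = √21: A = (6 - (-6)r₂)/√21 = -3 + \frac{5 \sqrt{21}}{7}, and B = -6 - A = - \frac{5 \sqrt{21}}{7} - 3.
So h(n) = \left(-3 + \frac{5 \sqrt{21}}{7}\right)\left(\frac{3}{2} + \frac{\sqrt{21}}{2}\right)^n + \left(- \frac{5 \sqrt{21}}{7} - 3\right)\left(\frac{3}{2} - \frac{\sqrt{21}}{2}\right)^n.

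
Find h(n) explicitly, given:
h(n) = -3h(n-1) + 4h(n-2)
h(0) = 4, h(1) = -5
Characteristic equation: x² + 3x - 4 = 0, which factors as (x - (-4))(x - (1)) = 0.
Roots r₁ = -4, r₂ = 1 (distinct).
General solution: h(n) = A·(-4)^n + B·(1)^n.
From h(0) = 4: A + B = 4.
From h(1) = -5: -4A + B = -5.
Solving: A = \frac{9}{5}, B = \frac{11}{5}.
So h(n) = \frac{9 \left(-4\right)^{n}}{5} + \frac{11}{5}.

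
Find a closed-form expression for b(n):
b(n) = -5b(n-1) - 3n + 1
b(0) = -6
First-order linear with linear forcing.
Homogeneous solution: b_h(n) = A·(-5)^n.
Try particular b_p(n) = pn + q. Substituting:
  pn + q = -5(p(n-1) + q) - 3n + 1.
Matching the n-coefficient: p = -5p - 3 ⇒ p = - \frac{1}{2}.
Matching constants: q = 5p - 5q + 1 ⇒ q = - \frac{1}{4}.
General: b(n) = A·(-5)^n - \frac{n}{2} - \frac{1}{4}.
Apply b(0) = -6: A - \frac{1}{4} = -6 ⇒ A = - \frac{23}{4}.
So b(n) = - \frac{23 \left(-5\right)^{n}}{4} - \frac{n}{2} - \frac{1}{4}.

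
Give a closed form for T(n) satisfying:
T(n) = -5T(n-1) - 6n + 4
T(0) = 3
First-order linear with linear forcing.
Homogeneous solution: T_h(n) = A·(-5)^n.
Try particular T_p(n) = pn + q. Substituting:
  pn + q = -5(p(n-1) + q) - 6n + 4.
Matching the n-coefficient: p = -5p - 6 ⇒ p = -1.
Matching constants: q = 5p - 5q + 4 ⇒ q = - \frac{1}{6}.
General: T(n) = A·(-5)^n - n - \frac{1}{6}.
Apply T(0) = 3: A - \frac{1}{6} = 3 ⇒ A = \frac{19}{6}.
So T(n) = \frac{19 \left(-5\right)^{n}}{6} - n - \frac{1}{6}.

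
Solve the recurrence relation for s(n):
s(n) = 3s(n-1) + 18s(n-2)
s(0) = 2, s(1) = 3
Characteristic equation: x² - 3x - 18 = 0, which factors as (x - (-3))(x - (6)) = 0.
Roots r₁ = -3, r₂ = 6 (distinct).
General solution: s(n) = A·(-3)^n + B·(6)^n.
From s(0) = 2: A + B = 2.
From s(1) = 3: -3A + 6B = 3.
Solving: A = 1, B = 1.
So s(n) = \left(-3\right)^{n} + 6^{n}.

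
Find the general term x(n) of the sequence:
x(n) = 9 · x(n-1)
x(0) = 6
Pure geometric recurrence with ratio 9.
By induction x(n) = x(0) · (9)^n = 6 \cdot 9^{n}.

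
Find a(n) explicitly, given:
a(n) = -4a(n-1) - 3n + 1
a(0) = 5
First-order linear with linear forcing.
Homogeneous solution: a_h(n) = A·(-4)^n.
Try particular a_p(n) = pn + q. Substituting:
  pn + q = -4(p(n-1) + q) - 3n + 1.
Matching the n-coefficient: p = -4p - 3 ⇒ p = - \frac{3}{5}.
Matching constants: q = 4p - 4q + 1 ⇒ q = - \frac{7}{25}.
General: a(n) = A·(-4)^n - \frac{3 n}{5} - \frac{7}{25}.
Apply a(0) = 5: A - \frac{7}{25} = 5 ⇒ A = \frac{132}{25}.
So a(n) = \frac{132 \left(-4\right)^{n}}{25} - \frac{3 n}{5} - \frac{7}{25}.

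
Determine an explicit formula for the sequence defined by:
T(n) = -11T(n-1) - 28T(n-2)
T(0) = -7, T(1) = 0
Characteristic equation: x² + 11x + 28 = 0, which factors as (x - (-7))(x - (-4)) = 0.
Roots r₁ = -7, r₂ = -4 (distinct).
General solution: T(n) = A·(-7)^n + B·(-4)^n.
From T(0) = -7: A + B = -7.
From T(1) = 0: -7A - 4B = 0.
Solving: A = \frac{28}{3}, B = - \frac{49}{3}.
So T(n) = - \frac{49 \left(-4\right)^{n}}{3} + \frac{28 \left(-7\right)^{n}}{3}.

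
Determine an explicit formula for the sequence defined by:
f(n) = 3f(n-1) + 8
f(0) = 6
First-order linear non-homogeneous.
Homogeneous solution: f_h(n) = A·(3)^n.
Try constant particular solution f_p = K: K = 3K + 8 ⇒ K = -4.
General: f(n) = A·(3)^n - 4.
Apply f(0) = 6: A - 4 = 6 ⇒ A = 10.
So f(n) = 10 \cdot 3^{n} - 4.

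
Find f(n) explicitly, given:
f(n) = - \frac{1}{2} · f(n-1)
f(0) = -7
Pure geometric recurrence with ratio - \frac{1}{2}.
By induction f(n) = f(0) · (- \frac{1}{2})^n = - 7 \left(- \frac{1}{2}\right)^{n}.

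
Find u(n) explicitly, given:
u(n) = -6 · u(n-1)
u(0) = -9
Pure geometric recurrence with ratio -6.
By induction u(n) = u(0) · (-6)^n = - 9 \left(-6\right)^{n}.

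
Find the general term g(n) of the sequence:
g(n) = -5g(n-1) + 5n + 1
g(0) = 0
First-order linear with linear forcing.
Homogeneous solution: g_h(n) = A·(-5)^n.
Try particular g_p(n) = pn + q. Substituting:
  pn + q = -5(p(n-1) + q) + 5n + 1.
Matching the n-coefficient: p = -5p + 5 ⇒ p = \frac{5}{6}.
Matching constants: q = 5p - 5q + 1 ⇒ q = \frac{31}{36}.
General: g(n) = A·(-5)^n + \frac{5 n}{6} + \frac{31}{36}.
Apply g(0) = 0: A + \frac{31}{36} = 0 ⇒ A = - \frac{31}{36}.
So g(n) = - \frac{31 \left(-5\right)^{n}}{36} + \frac{5 n}{6} + \frac{31}{36}.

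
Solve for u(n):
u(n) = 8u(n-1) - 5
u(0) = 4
First-order linear non-homogeneous.
Homogeneous solution: u_h(n) = A·(8)^n.
Try constant particular solution u_p = K: K = 8K - 5 ⇒ K = \frac{5}{7}.
General: u(n) = A·(8)^n + \frac{5}{7}.
Apply u(0) = 4: A + \frac{5}{7} = 4 ⇒ A = \frac{23}{7}.
So u(n) = \frac{23 \cdot 8^{n}}{7} + \frac{5}{7}.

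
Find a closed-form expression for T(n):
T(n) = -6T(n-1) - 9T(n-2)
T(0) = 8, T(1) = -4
Characteristic equation: x² + 6x + 9 = 0, which is (x - (-3))².
Repeated root r = -3.
General solution: T(n) = (A + Bn)·(-3)^n.
From T(0) = 8: A = 8.
From T(1) = -4: (A + B)·(-3) = -4 ⇒ B = - \frac{20}{3}.
So T(n) = \left(8 - \frac{20 n}{3}\right) \cdot (-3)^n.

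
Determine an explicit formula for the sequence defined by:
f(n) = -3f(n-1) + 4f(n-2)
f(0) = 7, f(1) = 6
Characteristic equation: x² + 3x - 4 = 0, which factors as (x - (1))(x - (-4)) = 0.
Roots r₁ = 1, r₂ = -4 (distinct).
General solution: f(n) = A·(1)^n + B·(-4)^n.
From f(0) = 7: A + B = 7.
From f(1) = 6: A - 4B = 6.
Solving: A = \frac{34}{5}, B = \frac{1}{5}.
So f(n) = \frac{\left(-4\right)^{n}}{5} + \frac{34}{5}.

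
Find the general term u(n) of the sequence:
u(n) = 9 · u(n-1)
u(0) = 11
Pure geometric recurrence with ratio 9.
By induction u(n) = u(0) · (9)^n = 11 \cdot 9^{n}.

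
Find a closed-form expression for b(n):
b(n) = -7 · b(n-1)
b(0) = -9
Pure geometric recurrence with ratio -7.
By induction b(n) = b(0) · (-7)^n = - 9 \left(-7\right)^{n}.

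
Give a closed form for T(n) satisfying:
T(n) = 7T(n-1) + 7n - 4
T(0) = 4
First-order linear with linear forcing.
Homogeneous solution: T_h(n) = A·(7)^n.
Try particular T_p(n) = pn + q. Substituting:
  pn + q = 7(p(n-1) + q) + 7n - 4.
Matching the n-coefficient: p = 7p + 7 ⇒ p = - \frac{7}{6}.
Matching constants: q = -7p + 7q - 4 ⇒ q = - \frac{25}{36}.
General: T(n) = A·(7)^n - \frac{7 n}{6} - \frac{25}{36}.
Apply T(0) = 4: A - \frac{25}{36} = 4 ⇒ A = \frac{169}{36}.
So T(n) = \frac{169 \cdot 7^{n}}{36} - \frac{7 n}{6} - \frac{25}{36}.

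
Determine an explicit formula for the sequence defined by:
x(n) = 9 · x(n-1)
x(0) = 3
Pure geometric recurrence with ratio 9.
By induction x(n) = x(0) · (9)^n = 3 \cdot 9^{n}.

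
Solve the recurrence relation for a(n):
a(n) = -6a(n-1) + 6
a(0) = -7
First-order linear non-homogeneous.
Homogeneous solution: a_h(n) = A·(-6)^n.
Try constant particular solution a_p = K: K = -6K + 6 ⇒ K = \frac{6}{7}.
General: a(n) = A·(-6)^n + \frac{6}{7}.
Apply a(0) = -7: A + \frac{6}{7} = -7 ⇒ A = - \frac{55}{7}.
So a(n) = \frac{6}{7} - \frac{55 \left(-6\right)^{n}}{7}.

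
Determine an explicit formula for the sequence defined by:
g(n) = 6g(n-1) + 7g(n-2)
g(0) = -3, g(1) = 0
Characteristic equation: x² - 6x - 7 = 0, which factors as (x - (-1))(x - (7)) = 0.
Roots r₁ = -1, r₂ = 7 (distinct).
General solution: g(n) = A·(-1)^n + B·(7)^n.
From g(0) = -3: A + B = -3.
From g(1) = 0: -A + 7B = 0.
Solving: A = - \frac{21}{8}, B = - \frac{3}{8}.
So g(n) = - \frac{21 \left(-1\right)^{n}}{8} - \frac{3 \cdot 7^{n}}{8}.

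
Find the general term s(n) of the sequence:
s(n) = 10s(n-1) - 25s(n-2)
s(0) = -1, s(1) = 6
Characteristic equation: x² - 10x + 25 = 0, which is (x - (5))².
Repeated root r = 5.
General solution: s(n) = (A + Bn)·(5)^n.
From s(0) = -1: A = -1.
From s(1) = 6: (A + B)·(5) = 6 ⇒ B = \frac{11}{5}.
So s(n) = \left(\frac{11 n}{5} - 1\right) \cdot (5)^n.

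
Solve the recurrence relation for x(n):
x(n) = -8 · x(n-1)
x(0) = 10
Pure geometric recurrence with ratio -8.
By induction x(n) = x(0) · (-8)^n = 10 \left(-8\right)^{n}.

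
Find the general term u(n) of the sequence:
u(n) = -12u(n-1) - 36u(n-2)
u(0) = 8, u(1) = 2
Characteristic equation: x² + 12x + 36 = 0, which is (x - (-6))².
Repeated root r = -6.
General solution: u(n) = (A + Bn)·(-6)^n.
From u(0) = 8: A = 8.
From u(1) = 2: (A + B)·(-6) = 2 ⇒ B = - \frac{25}{3}.
So u(n) = \left(8 - \frac{25 n}{3}\right) \cdot (-6)^n.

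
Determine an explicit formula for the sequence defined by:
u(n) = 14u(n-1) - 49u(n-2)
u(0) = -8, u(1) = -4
Characteristic equation: x² - 14x + 49 = 0, which is (x - (7))².
Repeated root r = 7.
General solution: u(n) = (A + Bn)·(7)^n.
From u(0) = -8: A = -8.
From u(1) = -4: (A + B)·(7) = -4 ⇒ B = \frac{52}{7}.
So u(n) = \left(\frac{52 n}{7} - 8\right) \cdot (7)^n.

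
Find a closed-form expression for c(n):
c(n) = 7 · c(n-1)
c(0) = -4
Pure geometric recurrence with ratio 7.
By induction c(n) = c(0) · (7)^n = - 4 \cdot 7^{n}.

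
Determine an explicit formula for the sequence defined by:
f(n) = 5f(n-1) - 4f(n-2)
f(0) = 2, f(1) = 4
Characteristic equation: x² - 5x + 4 = 0, which factors as (x - (1))(x - (4)) = 0.
Roots r₁ = 1, r₂ = 4 (distinct).
General solution: f(n) = A·(1)^n + B·(4)^n.
From f(0) = 2: A + B = 2.
From f(1) = 4: A + 4B = 4.
Solving: A = \frac{4}{3}, B = \frac{2}{3}.
So f(n) = \frac{2 \cdot 4^{n}}{3} + \frac{4}{3}.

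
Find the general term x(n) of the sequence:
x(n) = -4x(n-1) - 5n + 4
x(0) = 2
First-order linear with linear forcing.
Homogeneous solution: x_h(n) = A·(-4)^n.
Try particular x_p(n) = pn + q. Substituting:
  pn + q = -4(p(n-1) + q) - 5n + 4.
Matching the n-coefficient: p = -4p - 5 ⇒ p = -1.
Matching constants: q = 4p - 4q + 4 ⇒ q = 0.
General: x(n) = A·(-4)^n - n + 0.
Apply x(0) = 2: A + 0 = 2 ⇒ A = 2.
So x(n) = 2 \left(-4\right)^{n} - n.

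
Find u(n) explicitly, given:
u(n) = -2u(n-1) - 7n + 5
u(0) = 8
First-order linear with linear forcing.
Homogeneous solution: u_h(n) = A·(-2)^n.
Try particular u_p(n) = pn + q. Substituting:
  pn + q = -2(p(n-1) + q) - 7n + 5.
Matching the n-coefficient: p = -2p - 7 ⇒ p = - \frac{7}{3}.
Matching constants: q = 2p - 2q + 5 ⇒ q = \frac{1}{9}.
General: u(n) = A·(-2)^n - \frac{7 n}{3} + \frac{1}{9}.
Apply u(0) = 8: A + \frac{1}{9} = 8 ⇒ A = \frac{71}{9}.
So u(n) = \frac{71 \left(-2\right)^{n}}{9} - \frac{7 n}{3} + \frac{1}{9}.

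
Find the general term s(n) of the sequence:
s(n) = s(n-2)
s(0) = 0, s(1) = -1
Characteristic equation: x² - 1 = 0, which factors as (x - (-1))(x - (1)) = 0.
Roots r₁ = -1, r₂ = 1 (distinct).
General solution: s(n) = A·(-1)^n + B·(1)^n.
From s(0) = 0: A + B = 0.
From s(1) = -1: -A + B = -1.
Solving: A = \frac{1}{2}, B = - \frac{1}{2}.
So s(n) = \frac{\left(-1\right)^{n}}{2} - \frac{1}{2}.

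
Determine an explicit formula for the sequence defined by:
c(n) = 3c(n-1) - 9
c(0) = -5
First-order linear non-homogeneous.
Homogeneous solution: c_h(n) = A·(3)^n.
Try constant particular solution c_p = K: K = 3K - 9 ⇒ K = \frac{9}{2}.
General: c(n) = A·(3)^n + \frac{9}{2}.
Apply c(0) = -5: A + \frac{9}{2} = -5 ⇒ A = - \frac{19}{2}.
So c(n) = \frac{9}{2} - \frac{19 \cdot 3^{n}}{2}.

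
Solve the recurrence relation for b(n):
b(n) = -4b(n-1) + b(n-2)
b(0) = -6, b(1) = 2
Characteristic equation: x² + 4x - 1 = 0.
Discriminant Δ = (-4)² + 4·(1) = 20.
Roots r₁,₂ = (-4 ± √20)/2, so r₁ = -2 + \sqrt{5}, r₂ = - \sqrt{5} - 2.
General solution: b(n) = A·r₁^n + B·r₂^n.
From the initial conditions, A + B = -6 and r₁A + r₂B = 2.
Since r₁ - r₂ = √20: A = (2 - (-6)r₂)/√20 = -3 - \sqrt{5}, and B = -6 - A = -3 + \sqrt{5}.
So b(n) = \left(-3 - \sqrt{5}\right)\left(-2 + \sqrt{5}\right)^n + \left(-3 + \sqrt{5}\right)\left(- \sqrt{5} - 2\right)^n.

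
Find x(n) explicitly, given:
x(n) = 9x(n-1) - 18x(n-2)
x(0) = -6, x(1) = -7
Characteristic equation: x² - 9x + 18 = 0, which factors as (x - (6))(x - (3)) = 0.
Roots r₁ = 6, r₂ = 3 (distinct).
General solution: x(n) = A·(6)^n + B·(3)^n.
From x(0) = -6: A + B = -6.
From x(1) = -7: 6A + 3B = -7.
Solving: A = \frac{11}{3}, B = - \frac{29}{3}.
So x(n) = - \frac{29 \cdot 3^{n}}{3} + \frac{11 \cdot 6^{n}}{3}.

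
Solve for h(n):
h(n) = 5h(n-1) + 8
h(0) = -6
First-order linear non-homogeneous.
Homogeneous solution: h_h(n) = A·(5)^n.
Try constant particular solution h_p = K: K = 5K + 8 ⇒ K = -2.
General: h(n) = A·(5)^n - 2.
Apply h(0) = -6: A - 2 = -6 ⇒ A = -4.
So h(n) = - 4 \cdot 5^{n} - 2.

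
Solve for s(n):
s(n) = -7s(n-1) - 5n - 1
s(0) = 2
First-order linear with linear forcing.
Homogeneous solution: s_h(n) = A·(-7)^n.
Try particular s_p(n) = pn + q. Substituting:
  pn + q = -7(p(n-1) + q) - 5n - 1.
Matching the n-coefficient: p = -7p - 5 ⇒ p = - \frac{5}{8}.
Matching constants: q = 7p - 7q - 1 ⇒ q = - \frac{43}{64}.
General: s(n) = A·(-7)^n - \frac{5 n}{8} - \frac{43}{64}.
Apply s(0) = 2: A - \frac{43}{64} = 2 ⇒ A = \frac{171}{64}.
So s(n) = \frac{171 \left(-7\right)^{n}}{64} - \frac{5 n}{8} - \frac{43}{64}.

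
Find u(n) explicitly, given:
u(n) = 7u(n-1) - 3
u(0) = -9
First-order linear non-homogeneous.
Homogeneous solution: u_h(n) = A·(7)^n.
Try constant particular solution u_p = K: K = 7K - 3 ⇒ K = \frac{1}{2}.
General: u(n) = A·(7)^n + \frac{1}{2}.
Apply u(0) = -9: A + \frac{1}{2} = -9 ⇒ A = - \frac{19}{2}.
So u(n) = \frac{1}{2} - \frac{19 \cdot 7^{n}}{2}.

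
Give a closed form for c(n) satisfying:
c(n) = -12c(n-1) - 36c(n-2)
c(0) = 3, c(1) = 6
Characteristic equation: x² + 12x + 36 = 0, which is (x - (-6))².
Repeated root r = -6.
General solution: c(n) = (A + Bn)·(-6)^n.
From c(0) = 3: A = 3.
From c(1) = 6: (A + B)·(-6) = 6 ⇒ B = -4.
So c(n) = \left(3 - 4 n\right) \cdot (-6)^n.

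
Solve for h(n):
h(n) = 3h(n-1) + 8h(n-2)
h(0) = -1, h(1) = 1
Characteristic equation: x² - 3x - 8 = 0.
Discriminant Δ = (3)² + 4·(8) = 41.
Roots r₁,₂ = (3 ± √41)/2, so r₁ = \frac{3}{2} + \frac{\sqrt{41}}{2}, r₂ = \frac{3}{2} - \frac{\sqrt{41}}{2}.
General solution: h(n) = A·r₁^n + B·r₂^n.
From the initial conditions, A + B = -1 and r₁A + r₂B = 1.
Since r₁ - r₂ = √41: A = (1 - (-1)r₂)/√41 = - \frac{1}{2} + \frac{5 \sqrt{41}}{82}, and B = -1 - A = - \frac{1}{2} - \frac{5 \sqrt{41}}{82}.
So h(n) = \left(- \frac{1}{2} + \frac{5 \sqrt{41}}{82}\right)\left(\frac{3}{2} + \frac{\sqrt{41}}{2}\right)^n + \left(- \frac{1}{2} - \frac{5 \sqrt{41}}{82}\right)\left(\frac{3}{2} - \frac{\sqrt{41}}{2}\right)^n.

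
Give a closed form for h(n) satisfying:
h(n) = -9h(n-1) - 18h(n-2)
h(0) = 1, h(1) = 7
Characteristic equation: x² + 9x + 18 = 0, which factors as (x - (-3))(x - (-6)) = 0.
Roots r₁ = -3, r₂ = -6 (distinct).
General solution: h(n) = A·(-3)^n + B·(-6)^n.
From h(0) = 1: A + B = 1.
From h(1) = 7: -3A - 6B = 7.
Solving: A = \frac{13}{3}, B = - \frac{10}{3}.
So h(n) = \frac{13 \left(-3\right)^{n}}{3} - \frac{10 \left(-6\right)^{n}}{3}.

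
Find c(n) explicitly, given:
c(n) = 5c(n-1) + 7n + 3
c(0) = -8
First-order linear with linear forcing.
Homogeneous solution: c_h(n) = A·(5)^n.
Try particular c_p(n) = pn + q. Substituting:
  pn + q = 5(p(n-1) + q) + 7n + 3.
Matching the n-coefficient: p = 5p + 7 ⇒ p = - \frac{7}{4}.
Matching constants: q = -5p + 5q + 3 ⇒ q = - \frac{47}{16}.
General: c(n) = A·(5)^n - \frac{7 n}{4} - \frac{47}{16}.
Apply c(0) = -8: A - \frac{47}{16} = -8 ⇒ A = - \frac{81}{16}.
So c(n) = - \frac{81 \cdot 5^{n}}{16} - \frac{7 n}{4} - \frac{47}{16}.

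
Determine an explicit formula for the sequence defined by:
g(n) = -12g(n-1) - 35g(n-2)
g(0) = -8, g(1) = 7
Characteristic equation: x² + 12x + 35 = 0, which factors as (x - (-7))(x - (-5)) = 0.
Roots r₁ = -7, r₂ = -5 (distinct).
General solution: g(n) = A·(-7)^n + B·(-5)^n.
From g(0) = -8: A + B = -8.
From g(1) = 7: -7A - 5B = 7.
Solving: A = \frac{33}{2}, B = - \frac{49}{2}.
So g(n) = - \frac{49 \left(-5\right)^{n}}{2} + \frac{33 \left(-7\right)^{n}}{2}.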